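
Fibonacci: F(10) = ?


Sequence: 1, 1, 2, 3, 5, 8, 13, 21, 34, 55
F(10) = 55


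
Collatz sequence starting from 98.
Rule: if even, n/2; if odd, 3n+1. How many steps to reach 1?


98 → 49 → 148 → 74 → 37 → 112 → 56 → 28 → 14 → 7 → 22 → 11 → 34 → 17 → 52 → 26 → 13 → 40 → 20 → 10 → 5 → 16 → 8 → 4 → 2 → 1
Total steps = 25

25 steps


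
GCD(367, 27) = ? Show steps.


367 = 13 * 27 + 16
27 = 1 * 16 + 11
16 = 1 * 11 + 5
11 = 2 * 5 + 1
5 = 5 * 1 + 0
GCD = 1


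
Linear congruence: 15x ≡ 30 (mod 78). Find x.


GCD(15, 78) = 3 divides 30
Divide: 5x ≡ 10 (mod 26)
x ≡ 2 (mod 26)


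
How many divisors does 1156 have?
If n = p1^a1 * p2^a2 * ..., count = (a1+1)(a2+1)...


1156 = 2^2 × 17^2
d(1156) = (2+1) × (2+1) = 9

9 divisors


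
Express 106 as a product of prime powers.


106 / 2 = 53
53 / 53 = 1
106 = 2 × 53


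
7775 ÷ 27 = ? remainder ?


7775 = 27 * 287 + 26
Check: 7749 + 26 = 7775

q = 287, r = 26


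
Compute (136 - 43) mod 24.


136 - 43 = 93
93 mod 24 = 21


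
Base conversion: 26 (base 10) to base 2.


26 (base 10) = 26 (decimal)
26 (decimal) = 11010 (base 2)


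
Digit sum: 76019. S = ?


7 + 6 + 0 + 1 + 9 = 23


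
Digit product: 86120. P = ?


8 × 6 × 1 × 2 × 0 = 0


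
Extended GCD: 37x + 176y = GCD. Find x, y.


Tabular extended Euclidean (each row: r = 37*s + 176*t):
r=37, s=1, t=0
r=176, s=0, t=1
q=0: r=37, s=1, t=0   [37*(1) + 176*(0) = 37]
q=4: r=28, s=-4, t=1   [37*(-4) + 176*(1) = 28]
q=1: r=9, s=5, t=-1   [37*(5) + 176*(-1) = 9]
q=3: r=1, s=-19, t=4   [37*(-19) + 176*(4) = 1]
q=9: r=0, s=176, t=-37   [37*(176) + 176*(-37) = 0]
GCD = 1; from the row with r=1: x=-19, y=4
Check: 37*(-19) + 176*(4) = -703 + 704 = 1

GCD = 1, x = -19, y = 4


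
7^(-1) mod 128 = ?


Use the extended Euclidean algorithm on (128, 7); each row r = 128*s + 7*t:
r=128, s=1, t=0
r=7, s=0, t=1
q=18: r=2, s=1, t=-18   [128*(1) + 7*(-18) = 2]
q=3: r=1, s=-3, t=55   [128*(-3) + 7*(55) = 1]
q=2: r=0, s=7, t=-128   [128*(7) + 7*(-128) = 0]
GCD = 1 with t = 55, so 7*(55) ≡ 1 (mod 128)
Inverse = 55 mod 128 = 55
Check: 7 * 55 = 385 ≡ 1 (mod 128)

7^(-1) ≡ 55 (mod 128)


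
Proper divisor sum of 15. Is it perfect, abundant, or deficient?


Proper divisors: 1, 3, 5
Sum = 1 + 3 + 5 = 9
9 < 15 → deficient

s(15) = 9 (deficient)


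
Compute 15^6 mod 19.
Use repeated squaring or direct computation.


15^1 mod 19 = 15
15^2 mod 19 = 16
15^3 mod 19 = 12
15^4 mod 19 = 9
15^5 mod 19 = 2
15^6 mod 19 = 11


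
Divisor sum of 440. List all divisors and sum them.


Divisors of 440: 1, 2, 4, 5, 8, 10, 11, 20, 22, 40, 44, 55, 88, 110, 220, 440
Sum = 1 + 2 + 4 + 5 + 8 + 10 + 11 + 20 + 22 + 40 + 44 + 55 + 88 + 110 + 220 + 440 = 1080

σ(440) = 1080


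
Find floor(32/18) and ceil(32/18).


32/18 = 1.7778
floor = 1
ceil = 2

floor = 1, ceil = 2


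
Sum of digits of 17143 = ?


1 + 7 + 1 + 4 + 3 = 16


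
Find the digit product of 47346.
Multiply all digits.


4 × 7 × 3 × 4 × 6 = 2016


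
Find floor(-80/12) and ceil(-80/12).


-80/12 = -6.6667
floor = -7
ceil = -6

floor = -7, ceil = -6


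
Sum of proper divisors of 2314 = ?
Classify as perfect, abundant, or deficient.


Proper divisors: 1, 2, 13, 26, 89, 178, 1157
Sum = 1 + 2 + 13 + 26 + 89 + 178 + 1157 = 1466
1466 < 2314 → deficient

s(2314) = 1466 (deficient)


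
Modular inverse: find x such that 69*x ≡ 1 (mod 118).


Use the extended Euclidean algorithm on (118, 69); each row r = 118*s + 69*t:
r=118, s=1, t=0
r=69, s=0, t=1
q=1: r=49, s=1, t=-1   [118*(1) + 69*(-1) = 49]
q=1: r=20, s=-1, t=2   [118*(-1) + 69*(2) = 20]
q=2: r=9, s=3, t=-5   [118*(3) + 69*(-5) = 9]
q=2: r=2, s=-7, t=12   [118*(-7) + 69*(12) = 2]
q=4: r=1, s=31, t=-53   [118*(31) + 69*(-53) = 1]
q=2: r=0, s=-69, t=118   [118*(-69) + 69*(118) = 0]
GCD = 1 with t = -53, so 69*(-53) ≡ 1 (mod 118)
Inverse = -53 mod 118 = 65
Check: 69 * 65 = 4485 ≡ 1 (mod 118)

69^(-1) ≡ 65 (mod 118)


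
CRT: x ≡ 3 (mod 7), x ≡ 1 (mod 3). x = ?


M = 7*3 = 21
M1 = M/7 = 3, M2 = M/3 = 7
M1^(-1) mod 7 = 5, M2^(-1) mod 3 = 1
x = 3*3*5 + 1*7*1 = 52
52 mod 21 = 10
Check: 10 mod 7 = 3 ✓, 10 mod 3 = 1 ✓

x ≡ 10 (mod 21)


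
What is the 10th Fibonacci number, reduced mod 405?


F(k) mod 405 for k=1..10:
1, 1, 2, 3, 5, 8, 13, 21, 34, 55
F(10) mod 405 = 55


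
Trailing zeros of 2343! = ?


floor(2343/5) = 468
floor(2343/25) = 93
floor(2343/125) = 18
floor(2343/625) = 3
Total = 582

582 trailing zeros


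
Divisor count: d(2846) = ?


2846 = 2^1 × 1423^1
d(2846) = (1+1) × (1+1) = 4

4 divisors


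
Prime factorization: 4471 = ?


4471 / 17 = 263
263 / 263 = 1
4471 = 17 × 263


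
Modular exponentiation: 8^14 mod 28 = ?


8^1 mod 28 = 8
8^2 mod 28 = 8
8^3 mod 28 = 8
8^4 mod 28 = 8
8^5 mod 28 = 8
8^6 mod 28 = 8
8^7 mod 28 = 8
8^8 mod 28 = 8
8^9 mod 28 = 8
8^10 mod 28 = 8
8^11 mod 28 = 8
8^12 mod 28 = 8
8^13 mod 28 = 8
8^14 mod 28 = 8


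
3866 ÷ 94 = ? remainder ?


3866 = 94 * 41 + 12
Check: 3854 + 12 = 3866

q = 41, r = 12


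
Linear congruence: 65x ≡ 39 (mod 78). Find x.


GCD(65, 78) = 13 divides 39
Divide: 5x ≡ 3 (mod 6)
x ≡ 3 (mod 6)


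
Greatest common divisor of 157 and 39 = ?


157 = 4 * 39 + 1
39 = 39 * 1 + 0
GCD = 1


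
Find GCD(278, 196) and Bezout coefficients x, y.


Tabular extended Euclidean (each row: r = 278*s + 196*t):
r=278, s=1, t=0
r=196, s=0, t=1
q=1: r=82, s=1, t=-1   [278*(1) + 196*(-1) = 82]
q=2: r=32, s=-2, t=3   [278*(-2) + 196*(3) = 32]
q=2: r=18, s=5, t=-7   [278*(5) + 196*(-7) = 18]
q=1: r=14, s=-7, t=10   [278*(-7) + 196*(10) = 14]
q=1: r=4, s=12, t=-17   [278*(12) + 196*(-17) = 4]
q=3: r=2, s=-43, t=61   [278*(-43) + 196*(61) = 2]
q=2: r=0, s=98, t=-139   [278*(98) + 196*(-139) = 0]
GCD = 2; from the row with r=2: x=-43, y=61
Check: 278*(-43) + 196*(61) = -11954 + 11956 = 2

GCD = 2, x = -43, y = 61


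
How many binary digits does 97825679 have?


97825679 in base 2 = 101110101001011001110001111
Number of digits = 27

27 digits (base 2)


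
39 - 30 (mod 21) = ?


39 - 30 = 9
9 mod 21 = 9


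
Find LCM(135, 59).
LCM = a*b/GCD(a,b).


GCD(135, 59) = 1
LCM = 135*59/1 = 7965/1 = 7965

LCM = 7965


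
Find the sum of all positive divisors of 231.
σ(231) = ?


Divisors of 231: 1, 3, 7, 11, 21, 33, 77, 231
Sum = 1 + 3 + 7 + 11 + 21 + 33 + 77 + 231 = 384

σ(231) = 384


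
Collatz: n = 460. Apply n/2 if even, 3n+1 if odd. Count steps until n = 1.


460 → 230 → 115 → 346 → 173 → 520 → 260 → 130 → 65 → 196 → 98 → 49 → 148 → 74 → 37 → 112 → 56 → 28 → 14 → 7 → 22 → 11 → 34 → 17 → 52 → 26 → 13 → 40 → 20 → 10 → 5 → 16 → 8 → 4 → 2 → 1
Total steps = 35

35 steps


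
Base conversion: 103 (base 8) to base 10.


103 (base 8) = 67 (decimal)
67 (decimal) = 67 (base 10)


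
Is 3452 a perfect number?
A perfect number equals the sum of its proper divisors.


Proper divisors of 3452: 1, 2, 4, 863, 1726
Sum = 1 + 2 + 4 + 863 + 1726 = 2596

No, 3452 is not perfect (2596 ≠ 3452)


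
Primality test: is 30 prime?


30 / 2 = 15 (exact division)
30 is NOT prime.

No, 30 is not prime


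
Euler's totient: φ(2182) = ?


2182 = 2 × 1091
Prime factors: 2, 1091
φ(2182) = 2182 × (1-1/2) × (1-1/1091)
= 2182 × 1/2 × 1090/1091 = 1090

φ(2182) = 1090


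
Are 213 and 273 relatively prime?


Euclidean algorithm:
273 = 1 * 213 + 60
213 = 3 * 60 + 33
60 = 1 * 33 + 27
33 = 1 * 27 + 6
27 = 4 * 6 + 3
6 = 2 * 3 + 0
GCD(213, 273) = 3

No, not coprime (GCD = 3)


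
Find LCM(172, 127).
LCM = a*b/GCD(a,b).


GCD(172, 127) = 1
LCM = 172*127/1 = 21844/1 = 21844

LCM = 21844


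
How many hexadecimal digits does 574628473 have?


574628473 in base 16 = 22402279
Number of digits = 8

8 digits (base 16)


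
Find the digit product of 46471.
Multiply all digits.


4 × 6 × 4 × 7 × 1 = 672


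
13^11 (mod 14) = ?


13^1 mod 14 = 13
13^2 mod 14 = 1
13^3 mod 14 = 13
13^4 mod 14 = 1
13^5 mod 14 = 13
13^6 mod 14 = 1
13^7 mod 14 = 13
13^8 mod 14 = 1
13^9 mod 14 = 13
13^10 mod 14 = 1
13^11 mod 14 = 13


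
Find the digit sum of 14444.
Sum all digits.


1 + 4 + 4 + 4 + 4 = 17


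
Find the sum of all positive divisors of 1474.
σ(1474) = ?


Divisors of 1474: 1, 2, 11, 22, 67, 134, 737, 1474
Sum = 1 + 2 + 11 + 22 + 67 + 134 + 737 + 1474 = 2448

σ(1474) = 2448


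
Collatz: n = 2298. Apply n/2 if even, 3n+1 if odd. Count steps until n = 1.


2298 → 1149 → 3448 → 1724 → 862 → 431 → 1294 → 647 → 1942 → 971 → 2914 → 1457 → 4372 → 2186 → 1093 → 3280 → 1640 → 820 → 410 → 205 → 616 → 308 → 154 → 77 → 232 → 116 → 58 → 29 → 88 → 44 → 22 → 11 → 34 → 17 → 52 → 26 → 13 → 40 → 20 → 10 → 5 → 16 → 8 → 4 → 2 → 1
Total steps = 45

45 steps


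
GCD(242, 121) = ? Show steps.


242 = 2 * 121 + 0
GCD = 121


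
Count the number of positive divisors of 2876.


2876 = 2^2 × 719^1
d(2876) = (2+1) × (1+1) = 6

6 divisors


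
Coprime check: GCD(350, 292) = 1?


Euclidean algorithm:
350 = 1 * 292 + 58
292 = 5 * 58 + 2
58 = 29 * 2 + 0
GCD(350, 292) = 2

No, not coprime (GCD = 2)


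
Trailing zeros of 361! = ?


floor(361/5) = 72
floor(361/25) = 14
floor(361/125) = 2
Total = 88

88 trailing zeros


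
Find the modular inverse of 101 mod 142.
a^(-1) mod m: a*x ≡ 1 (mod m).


Use the extended Euclidean algorithm on (142, 101); each row r = 142*s + 101*t:
r=142, s=1, t=0
r=101, s=0, t=1
q=1: r=41, s=1, t=-1   [142*(1) + 101*(-1) = 41]
q=2: r=19, s=-2, t=3   [142*(-2) + 101*(3) = 19]
q=2: r=3, s=5, t=-7   [142*(5) + 101*(-7) = 3]
q=6: r=1, s=-32, t=45   [142*(-32) + 101*(45) = 1]
q=3: r=0, s=101, t=-142   [142*(101) + 101*(-142) = 0]
GCD = 1 with t = 45, so 101*(45) ≡ 1 (mod 142)
Inverse = 45 mod 142 = 45
Check: 101 * 45 = 4545 ≡ 1 (mod 142)

101^(-1) ≡ 45 (mod 142)


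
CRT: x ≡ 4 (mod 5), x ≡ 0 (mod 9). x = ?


M = 5*9 = 45
M1 = M/5 = 9, M2 = M/9 = 5
M1^(-1) mod 5 = 4, M2^(-1) mod 9 = 2
x = 4*9*4 + 0*5*2 = 144
144 mod 45 = 9
Check: 9 mod 5 = 4 ✓, 9 mod 9 = 0 ✓

x ≡ 9 (mod 45)


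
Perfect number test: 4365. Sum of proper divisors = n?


Proper divisors of 4365: 1, 3, 5, 9, 15, 45, 97, 291, 485, 873, 1455
Sum = 1 + 3 + 5 + 9 + 15 + 45 + 97 + 291 + 485 + 873 + 1455 = 3279

No, 4365 is not perfect (3279 ≠ 4365)


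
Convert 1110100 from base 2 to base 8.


1110100 (base 2) = 116 (decimal)
116 (decimal) = 164 (base 8)


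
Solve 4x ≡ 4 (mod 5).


GCD(4, 5) = 1, unique solution
a^(-1) mod 5 = 4
x = 4 * 4 mod 5 = 1

x ≡ 1 (mod 5)


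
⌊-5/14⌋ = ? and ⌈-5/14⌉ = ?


-5/14 = -0.3571
floor = -1
ceil = 0

floor = -1, ceil = 0


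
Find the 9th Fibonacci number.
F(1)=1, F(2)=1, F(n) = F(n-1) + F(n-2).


Sequence: 1, 1, 2, 3, 5, 8, 13, 21, 34
F(9) = 34


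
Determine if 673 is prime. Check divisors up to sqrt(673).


Check divisors up to sqrt(673) = 25.9422
No divisors found.
673 is prime.

Yes, 673 is prime


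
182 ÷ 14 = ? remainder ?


182 = 14 * 13 + 0
Check: 182 + 0 = 182

q = 13, r = 0


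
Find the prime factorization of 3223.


3223 / 11 = 293
293 / 293 = 1
3223 = 11 × 293


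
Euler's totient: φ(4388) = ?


4388 = 2^2 × 1097
Prime factors: 2, 1097
φ(4388) = 4388 × (1-1/2) × (1-1/1097)
= 4388 × 1/2 × 1096/1097 = 2192

φ(4388) = 2192


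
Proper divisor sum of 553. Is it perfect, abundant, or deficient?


Proper divisors: 1, 7, 79
Sum = 1 + 7 + 79 = 87
87 < 553 → deficient

s(553) = 87 (deficient)


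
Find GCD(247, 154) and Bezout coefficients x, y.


Tabular extended Euclidean (each row: r = 247*s + 154*t):
r=247, s=1, t=0
r=154, s=0, t=1
q=1: r=93, s=1, t=-1   [247*(1) + 154*(-1) = 93]
q=1: r=61, s=-1, t=2   [247*(-1) + 154*(2) = 61]
q=1: r=32, s=2, t=-3   [247*(2) + 154*(-3) = 32]
q=1: r=29, s=-3, t=5   [247*(-3) + 154*(5) = 29]
q=1: r=3, s=5, t=-8   [247*(5) + 154*(-8) = 3]
q=9: r=2, s=-48, t=77   [247*(-48) + 154*(77) = 2]
q=1: r=1, s=53, t=-85   [247*(53) + 154*(-85) = 1]
q=2: r=0, s=-154, t=247   [247*(-154) + 154*(247) = 0]
GCD = 1; from the row with r=1: x=53, y=-85
Check: 247*(53) + 154*(-85) = 13091 - 13090 = 1

GCD = 1, x = 53, y = -85


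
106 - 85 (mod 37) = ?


106 - 85 = 21
21 mod 37 = 21


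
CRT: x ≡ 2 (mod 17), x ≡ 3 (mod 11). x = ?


M = 17*11 = 187
M1 = M/17 = 11, M2 = M/11 = 17
M1^(-1) mod 17 = 14, M2^(-1) mod 11 = 2
x = 2*11*14 + 3*17*2 = 410
410 mod 187 = 36
Check: 36 mod 17 = 2 ✓, 36 mod 11 = 3 ✓

x ≡ 36 (mod 187)


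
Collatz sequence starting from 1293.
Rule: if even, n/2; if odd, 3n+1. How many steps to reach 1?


1293 → 3880 → 1940 → 970 → 485 → 1456 → 728 → 364 → 182 → 91 → 274 → 137 → 412 → 206 → 103 → 310 → 155 → 466 → 233 → 700 → 350 → 175 → 526 → 263 → 790 → 395 → 1186 → 593 → 1780 → 890 → 445 → 1336 → 668 → 334 → 167 → 502 → 251 → 754 → 377 → 1132 → 566 → 283 → 850 → 425 → 1276 → 638 → 319 → 958 → 479 → 1438 → 719 → 2158 → 1079 → 3238 → 1619 → 4858 → 2429 → 7288 → 3644 → 1822 → 911 → 2734 → 1367 → 4102 → 2051 → 6154 → 3077 → 9232 → 4616 → 2308 → 1154 → 577 → 1732 → 866 → 433 → 1300 → 650 → 325 → 976 → 488 → 244 → 122 → 61 → 184 → 92 → 46 → 23 → 70 → 35 → 106 → 53 → 160 → 80 → 40 → 20 → 10 → 5 → 16 → 8 → 4 → 2 → 1
Total steps = 101

101 steps


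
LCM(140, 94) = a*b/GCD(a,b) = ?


GCD(140, 94) = 2
LCM = 140*94/2 = 13160/2 = 6580

LCM = 6580


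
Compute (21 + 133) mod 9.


21 + 133 = 154
154 mod 9 = 1


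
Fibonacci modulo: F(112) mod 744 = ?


F(k) mod 744 for k=1..112:
1, 1, 2, 3, 5, 8, 13, 21, 34, 55, 89, 144, 233, 377, 610, 243, 109, 352, 461, 69, 530, 599, 385, 240, 625, 121, 2, 123, 125, 248, 373, 621, 250, 127, 377, 504, 137, 641, 34, 675, 709, 640, 605, 501, 362, 119, 481, 600, 337, 193, 530, 723, 509, 488, 253, 741, 250, 247, 497, 0, 497, 497, 250, 3, 253, 256, 509, 21, 530, 551, 337, 144, 481, 625, 362, 243, 605, 104, 709, 69, 34, 103, 137, 240, 377, 617, 250, 123, 373, 496, 125, 621, 2, 623, 625, 504, 385, 145, 530, 675, 461, 392, 109, 501, 610, 367, 233, 600, 89, 689, 34, 723
F(112) mod 744 = 723


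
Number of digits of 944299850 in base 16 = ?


944299850 in base 16 = 3848DF4A
Number of digits = 8

8 digits (base 16)


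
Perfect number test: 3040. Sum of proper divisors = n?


Proper divisors of 3040: 1, 2, 4, 5, 8, 10, 16, 19, 20, 32, 38, 40, 76, 80, 95, 152, 160, 190, 304, 380, 608, 760, 1520
Sum = 1 + 2 + 4 + 5 + 8 + 10 + 16 + 19 + 20 + 32 + 38 + 40 + 76 + 80 + 95 + 152 + 160 + 190 + 304 + 380 + 608 + 760 + 1520 = 4520

No, 3040 is not perfect (4520 ≠ 3040)


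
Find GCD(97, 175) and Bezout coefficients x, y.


Tabular extended Euclidean (each row: r = 97*s + 175*t):
r=97, s=1, t=0
r=175, s=0, t=1
q=0: r=97, s=1, t=0   [97*(1) + 175*(0) = 97]
q=1: r=78, s=-1, t=1   [97*(-1) + 175*(1) = 78]
q=1: r=19, s=2, t=-1   [97*(2) + 175*(-1) = 19]
q=4: r=2, s=-9, t=5   [97*(-9) + 175*(5) = 2]
q=9: r=1, s=83, t=-46   [97*(83) + 175*(-46) = 1]
q=2: r=0, s=-175, t=97   [97*(-175) + 175*(97) = 0]
GCD = 1; from the row with r=1: x=83, y=-46
Check: 97*(83) + 175*(-46) = 8051 - 8050 = 1

GCD = 1, x = 83, y = -46


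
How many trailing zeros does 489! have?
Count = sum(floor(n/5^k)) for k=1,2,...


floor(489/5) = 97
floor(489/25) = 19
floor(489/125) = 3
Total = 119

119 trailing zeros


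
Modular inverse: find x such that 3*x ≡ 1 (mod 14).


Use the extended Euclidean algorithm on (14, 3); each row r = 14*s + 3*t:
r=14, s=1, t=0
r=3, s=0, t=1
q=4: r=2, s=1, t=-4   [14*(1) + 3*(-4) = 2]
q=1: r=1, s=-1, t=5   [14*(-1) + 3*(5) = 1]
q=2: r=0, s=3, t=-14   [14*(3) + 3*(-14) = 0]
GCD = 1 with t = 5, so 3*(5) ≡ 1 (mod 14)
Inverse = 5 mod 14 = 5
Check: 3 * 5 = 15 ≡ 1 (mod 14)

3^(-1) ≡ 5 (mod 14)


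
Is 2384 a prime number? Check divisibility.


2384 / 2 = 1192 (exact division)
2384 is NOT prime.

No, 2384 is not prime


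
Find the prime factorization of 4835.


4835 / 5 = 967
967 / 967 = 1
4835 = 5 × 967


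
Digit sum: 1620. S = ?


1 + 6 + 2 + 0 = 9


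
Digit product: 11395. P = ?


1 × 1 × 3 × 9 × 5 = 135


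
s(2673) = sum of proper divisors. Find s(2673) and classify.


Proper divisors: 1, 3, 9, 11, 27, 33, 81, 99, 243, 297, 891
Sum = 1 + 3 + 9 + 11 + 27 + 33 + 81 + 99 + 243 + 297 + 891 = 1695
1695 < 2673 → deficient

s(2673) = 1695 (deficient)


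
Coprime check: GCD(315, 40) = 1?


Euclidean algorithm:
315 = 7 * 40 + 35
40 = 1 * 35 + 5
35 = 7 * 5 + 0
GCD(315, 40) = 5

No, not coprime (GCD = 5)


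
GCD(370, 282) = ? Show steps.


370 = 1 * 282 + 88
282 = 3 * 88 + 18
88 = 4 * 18 + 16
18 = 1 * 16 + 2
16 = 8 * 2 + 0
GCD = 2


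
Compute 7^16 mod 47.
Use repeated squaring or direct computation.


7^1 mod 47 = 7
7^2 mod 47 = 2
7^3 mod 47 = 14
7^4 mod 47 = 4
7^5 mod 47 = 28
7^6 mod 47 = 8
7^7 mod 47 = 9
7^8 mod 47 = 16
7^9 mod 47 = 18
7^10 mod 47 = 32
7^11 mod 47 = 36
7^12 mod 47 = 17
7^13 mod 47 = 25
7^14 mod 47 = 34
7^15 mod 47 = 3
7^16 mod 47 = 21


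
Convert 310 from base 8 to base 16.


310 (base 8) = 200 (decimal)
200 (decimal) = C8 (base 16)


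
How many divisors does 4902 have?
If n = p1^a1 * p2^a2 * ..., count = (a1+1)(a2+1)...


4902 = 2^1 × 3^1 × 19^1 × 43^1
d(4902) = (1+1) × (1+1) × (1+1) × (1+1) = 16

16 divisors


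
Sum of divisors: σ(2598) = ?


Divisors of 2598: 1, 2, 3, 6, 433, 866, 1299, 2598
Sum = 1 + 2 + 3 + 6 + 433 + 866 + 1299 + 2598 = 5208

σ(2598) = 5208


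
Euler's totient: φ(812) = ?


812 = 2^2 × 7 × 29
Prime factors: 2, 7, 29
φ(812) = 812 × (1-1/2) × (1-1/7) × (1-1/29)
= 812 × 1/2 × 6/7 × 28/29 = 336

φ(812) = 336


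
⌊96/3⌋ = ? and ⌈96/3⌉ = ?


96/3 = 32.0000
floor = 32
ceil = 32

floor = 32, ceil = 32


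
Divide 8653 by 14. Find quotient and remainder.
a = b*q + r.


8653 = 14 * 618 + 1
Check: 8652 + 1 = 8653

q = 618, r = 1


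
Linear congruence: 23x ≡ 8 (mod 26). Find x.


GCD(23, 26) = 1, unique solution
a^(-1) mod 26 = 17
x = 17 * 8 mod 26 = 6

x ≡ 6 (mod 26)


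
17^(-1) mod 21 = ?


Use the extended Euclidean algorithm on (21, 17); each row r = 21*s + 17*t:
r=21, s=1, t=0
r=17, s=0, t=1
q=1: r=4, s=1, t=-1   [21*(1) + 17*(-1) = 4]
q=4: r=1, s=-4, t=5   [21*(-4) + 17*(5) = 1]
q=4: r=0, s=17, t=-21   [21*(17) + 17*(-21) = 0]
GCD = 1 with t = 5, so 17*(5) ≡ 1 (mod 21)
Inverse = 5 mod 21 = 5
Check: 17 * 5 = 85 ≡ 1 (mod 21)

17^(-1) ≡ 5 (mod 21)


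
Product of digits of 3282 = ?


3 × 2 × 8 × 2 = 96


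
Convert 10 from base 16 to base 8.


10 (base 16) = 16 (decimal)
16 (decimal) = 20 (base 8)


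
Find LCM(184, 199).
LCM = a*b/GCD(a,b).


GCD(184, 199) = 1
LCM = 184*199/1 = 36616/1 = 36616

LCM = 36616


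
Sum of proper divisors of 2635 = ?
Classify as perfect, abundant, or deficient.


Proper divisors: 1, 5, 17, 31, 85, 155, 527
Sum = 1 + 5 + 17 + 31 + 85 + 155 + 527 = 821
821 < 2635 → deficient

s(2635) = 821 (deficient)


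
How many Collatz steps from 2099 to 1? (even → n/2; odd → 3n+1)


2099 → 6298 → 3149 → 9448 → 4724 → 2362 → 1181 → 3544 → 1772 → 886 → 443 → 1330 → 665 → 1996 → 998 → 499 → 1498 → 749 → 2248 → 1124 → 562 → 281 → 844 → 422 → 211 → 634 → 317 → 952 → 476 → 238 → 119 → 358 → 179 → 538 → 269 → 808 → 404 → 202 → 101 → 304 → 152 → 76 → 38 → 19 → 58 → 29 → 88 → 44 → 22 → 11 → 34 → 17 → 52 → 26 → 13 → 40 → 20 → 10 → 5 → 16 → 8 → 4 → 2 → 1
Total steps = 63

63 steps


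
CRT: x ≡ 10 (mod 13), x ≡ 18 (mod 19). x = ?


M = 13*19 = 247
M1 = M/13 = 19, M2 = M/19 = 13
M1^(-1) mod 13 = 11, M2^(-1) mod 19 = 3
x = 10*19*11 + 18*13*3 = 2792
2792 mod 247 = 75
Check: 75 mod 13 = 10 ✓, 75 mod 19 = 18 ✓

x ≡ 75 (mod 247)


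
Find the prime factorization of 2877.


2877 / 3 = 959
959 / 7 = 137
137 / 137 = 1
2877 = 3 × 7 × 137


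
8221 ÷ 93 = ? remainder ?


8221 = 93 * 88 + 37
Check: 8184 + 37 = 8221

q = 88, r = 37


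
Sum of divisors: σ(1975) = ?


Divisors of 1975: 1, 5, 25, 79, 395, 1975
Sum = 1 + 5 + 25 + 79 + 395 + 1975 = 2480

σ(1975) = 2480


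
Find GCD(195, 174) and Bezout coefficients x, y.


Tabular extended Euclidean (each row: r = 195*s + 174*t):
r=195, s=1, t=0
r=174, s=0, t=1
q=1: r=21, s=1, t=-1   [195*(1) + 174*(-1) = 21]
q=8: r=6, s=-8, t=9   [195*(-8) + 174*(9) = 6]
q=3: r=3, s=25, t=-28   [195*(25) + 174*(-28) = 3]
q=2: r=0, s=-58, t=65   [195*(-58) + 174*(65) = 0]
GCD = 3; from the row with r=3: x=25, y=-28
Check: 195*(25) + 174*(-28) = 4875 - 4872 = 3

GCD = 3, x = 25, y = -28


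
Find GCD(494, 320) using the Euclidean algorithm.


494 = 1 * 320 + 174
320 = 1 * 174 + 146
174 = 1 * 146 + 28
146 = 5 * 28 + 6
28 = 4 * 6 + 4
6 = 1 * 4 + 2
4 = 2 * 2 + 0
GCD = 2


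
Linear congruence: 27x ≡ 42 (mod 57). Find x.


GCD(27, 57) = 3 divides 42
Divide: 9x ≡ 14 (mod 19)
x ≡ 10 (mod 19)


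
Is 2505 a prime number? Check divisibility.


2505 / 3 = 835 (exact division)
2505 is NOT prime.

No, 2505 is not prime


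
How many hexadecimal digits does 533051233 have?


533051233 in base 16 = 1FC5B761
Number of digits = 8

8 digits (base 16)


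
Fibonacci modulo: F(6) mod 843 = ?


F(k) mod 843 for k=1..6:
1, 1, 2, 3, 5, 8
F(6) mod 843 = 8


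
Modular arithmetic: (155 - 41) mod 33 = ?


155 - 41 = 114
114 mod 33 = 15


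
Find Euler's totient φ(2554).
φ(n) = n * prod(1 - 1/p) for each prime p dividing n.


2554 = 2 × 1277
Prime factors: 2, 1277
φ(2554) = 2554 × (1-1/2) × (1-1/1277)
= 2554 × 1/2 × 1276/1277 = 1276

φ(2554) = 1276


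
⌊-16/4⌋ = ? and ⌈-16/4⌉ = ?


-16/4 = -4.0000
floor = -4
ceil = -4

floor = -4, ceil = -4


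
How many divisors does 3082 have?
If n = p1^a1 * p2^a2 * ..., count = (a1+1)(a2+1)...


3082 = 2^1 × 23^1 × 67^1
d(3082) = (1+1) × (1+1) × (1+1) = 8

8 divisors


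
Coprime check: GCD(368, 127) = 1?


Euclidean algorithm:
368 = 2 * 127 + 114
127 = 1 * 114 + 13
114 = 8 * 13 + 10
13 = 1 * 10 + 3
10 = 3 * 3 + 1
3 = 3 * 1 + 0
GCD(368, 127) = 1

Yes, coprime (GCD = 1)


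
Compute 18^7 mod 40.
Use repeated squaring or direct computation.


18^1 mod 40 = 18
18^2 mod 40 = 4
18^3 mod 40 = 32
18^4 mod 40 = 16
18^5 mod 40 = 8
18^6 mod 40 = 24
18^7 mod 40 = 32


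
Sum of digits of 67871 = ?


6 + 7 + 8 + 7 + 1 = 29


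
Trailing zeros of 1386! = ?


floor(1386/5) = 277
floor(1386/25) = 55
floor(1386/125) = 11
floor(1386/625) = 2
Total = 345

345 trailing zeros


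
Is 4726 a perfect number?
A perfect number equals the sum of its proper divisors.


Proper divisors of 4726: 1, 2, 17, 34, 139, 278, 2363
Sum = 1 + 2 + 17 + 34 + 139 + 278 + 2363 = 2834

No, 4726 is not perfect (2834 ≠ 4726)


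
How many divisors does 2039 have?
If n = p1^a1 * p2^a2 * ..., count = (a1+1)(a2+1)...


2039 = 2039^1
d(2039) = (1+1) = 2

2 divisors


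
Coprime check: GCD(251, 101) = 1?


Euclidean algorithm:
251 = 2 * 101 + 49
101 = 2 * 49 + 3
49 = 16 * 3 + 1
3 = 3 * 1 + 0
GCD(251, 101) = 1

Yes, coprime (GCD = 1)


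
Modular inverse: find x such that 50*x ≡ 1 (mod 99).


Use the extended Euclidean algorithm on (99, 50); each row r = 99*s + 50*t:
r=99, s=1, t=0
r=50, s=0, t=1
q=1: r=49, s=1, t=-1   [99*(1) + 50*(-1) = 49]
q=1: r=1, s=-1, t=2   [99*(-1) + 50*(2) = 1]
q=49: r=0, s=50, t=-99   [99*(50) + 50*(-99) = 0]
GCD = 1 with t = 2, so 50*(2) ≡ 1 (mod 99)
Inverse = 2 mod 99 = 2
Check: 50 * 2 = 100 ≡ 1 (mod 99)

50^(-1) ≡ 2 (mod 99)


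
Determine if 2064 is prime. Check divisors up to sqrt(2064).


2064 / 2 = 1032 (exact division)
2064 is NOT prime.

No, 2064 is not prime


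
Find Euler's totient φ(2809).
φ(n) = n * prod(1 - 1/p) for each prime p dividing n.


2809 = 53^2
Prime factors: 53
φ(2809) = 2809 × (1-1/53)
= 2809 × 52/53 = 2756

φ(2809) = 2756


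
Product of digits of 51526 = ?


5 × 1 × 5 × 2 × 6 = 300


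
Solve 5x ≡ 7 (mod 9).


GCD(5, 9) = 1, unique solution
a^(-1) mod 9 = 2
x = 2 * 7 mod 9 = 5

x ≡ 5 (mod 9)


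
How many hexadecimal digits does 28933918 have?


28933918 in base 16 = 1B97F1E
Number of digits = 7

7 digits (base 16)


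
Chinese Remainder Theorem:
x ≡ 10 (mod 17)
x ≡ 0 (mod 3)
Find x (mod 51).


M = 17*3 = 51
M1 = M/17 = 3, M2 = M/3 = 17
M1^(-1) mod 17 = 6, M2^(-1) mod 3 = 2
x = 10*3*6 + 0*17*2 = 180
180 mod 51 = 27
Check: 27 mod 17 = 10 ✓, 27 mod 3 = 0 ✓

x ≡ 27 (mod 51)


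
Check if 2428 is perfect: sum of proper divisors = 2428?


Proper divisors of 2428: 1, 2, 4, 607, 1214
Sum = 1 + 2 + 4 + 607 + 1214 = 1828

No, 2428 is not perfect (1828 ≠ 2428)


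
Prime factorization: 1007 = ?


1007 / 19 = 53
53 / 53 = 1
1007 = 19 × 53


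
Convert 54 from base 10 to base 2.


54 (base 10) = 54 (decimal)
54 (decimal) = 110110 (base 2)


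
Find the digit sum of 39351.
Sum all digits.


3 + 9 + 3 + 5 + 1 = 21


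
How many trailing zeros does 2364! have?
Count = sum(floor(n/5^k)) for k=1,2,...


floor(2364/5) = 472
floor(2364/25) = 94
floor(2364/125) = 18
floor(2364/625) = 3
Total = 587

587 trailing zeros


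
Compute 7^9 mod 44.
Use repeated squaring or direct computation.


7^1 mod 44 = 7
7^2 mod 44 = 5
7^3 mod 44 = 35
7^4 mod 44 = 25
7^5 mod 44 = 43
7^6 mod 44 = 37
7^7 mod 44 = 39
7^8 mod 44 = 9
7^9 mod 44 = 19


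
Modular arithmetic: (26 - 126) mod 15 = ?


26 - 126 = -100
-100 mod 15 = 5


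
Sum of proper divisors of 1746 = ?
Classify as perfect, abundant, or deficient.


Proper divisors: 1, 2, 3, 6, 9, 18, 97, 194, 291, 582, 873
Sum = 1 + 2 + 3 + 6 + 9 + 18 + 97 + 194 + 291 + 582 + 873 = 2076
2076 > 1746 → abundant

s(1746) = 2076 (abundant)


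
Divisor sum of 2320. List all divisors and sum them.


Divisors of 2320: 1, 2, 4, 5, 8, 10, 16, 20, 29, 40, 58, 80, 116, 145, 232, 290, 464, 580, 1160, 2320
Sum = 1 + 2 + 4 + 5 + 8 + 10 + 16 + 20 + 29 + 40 + 58 + 80 + 116 + 145 + 232 + 290 + 464 + 580 + 1160 + 2320 = 5580

σ(2320) = 5580


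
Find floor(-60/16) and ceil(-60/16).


-60/16 = -3.7500
floor = -4
ceil = -3

floor = -4, ceil = -3


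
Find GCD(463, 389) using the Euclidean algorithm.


463 = 1 * 389 + 74
389 = 5 * 74 + 19
74 = 3 * 19 + 17
19 = 1 * 17 + 2
17 = 8 * 2 + 1
2 = 2 * 1 + 0
GCD = 1


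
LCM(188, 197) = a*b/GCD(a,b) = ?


GCD(188, 197) = 1
LCM = 188*197/1 = 37036/1 = 37036

LCM = 37036


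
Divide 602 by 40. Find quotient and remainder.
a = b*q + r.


602 = 40 * 15 + 2
Check: 600 + 2 = 602

q = 15, r = 2


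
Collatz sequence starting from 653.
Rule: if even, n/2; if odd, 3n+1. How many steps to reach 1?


653 → 1960 → 980 → 490 → 245 → 736 → 368 → 184 → 92 → 46 → 23 → 70 → 35 → 106 → 53 → 160 → 80 → 40 → 20 → 10 → 5 → 16 → 8 → 4 → 2 → 1
Total steps = 25

25 steps


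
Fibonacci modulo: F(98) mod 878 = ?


F(k) mod 878 for k=1..98:
1, 1, 2, 3, 5, 8, 13, 21, 34, 55, 89, 144, 233, 377, 610, 109, 719, 828, 669, 619, 410, 151, 561, 712, 395, 229, 624, 853, 599, 574, 295, 869, 286, 277, 563, 840, 525, 487, 134, 621, 755, 498, 375, 873, 370, 365, 735, 222, 79, 301, 380, 681, 183, 864, 169, 155, 324, 479, 803, 404, 329, 733, 184, 39, 223, 262, 485, 747, 354, 223, 577, 800, 499, 421, 42, 463, 505, 90, 595, 685, 402, 209, 611, 820, 553, 495, 170, 665, 835, 622, 579, 323, 24, 347, 371, 718, 211, 51
F(98) mod 878 = 51


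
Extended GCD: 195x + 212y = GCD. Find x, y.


Tabular extended Euclidean (each row: r = 195*s + 212*t):
r=195, s=1, t=0
r=212, s=0, t=1
q=0: r=195, s=1, t=0   [195*(1) + 212*(0) = 195]
q=1: r=17, s=-1, t=1   [195*(-1) + 212*(1) = 17]
q=11: r=8, s=12, t=-11   [195*(12) + 212*(-11) = 8]
q=2: r=1, s=-25, t=23   [195*(-25) + 212*(23) = 1]
q=8: r=0, s=212, t=-195   [195*(212) + 212*(-195) = 0]
GCD = 1; from the row with r=1: x=-25, y=23
Check: 195*(-25) + 212*(23) = -4875 + 4876 = 1

GCD = 1, x = -25, y = 23


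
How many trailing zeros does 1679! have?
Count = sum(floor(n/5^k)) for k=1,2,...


floor(1679/5) = 335
floor(1679/25) = 67
floor(1679/125) = 13
floor(1679/625) = 2
Total = 417

417 trailing zeros


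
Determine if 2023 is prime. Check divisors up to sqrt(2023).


2023 / 7 = 289 (exact division)
2023 is NOT prime.

No, 2023 is not prime


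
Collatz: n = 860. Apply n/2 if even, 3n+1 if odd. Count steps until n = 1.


860 → 430 → 215 → 646 → 323 → 970 → 485 → 1456 → 728 → 364 → 182 → 91 → 274 → 137 → 412 → 206 → 103 → 310 → 155 → 466 → 233 → 700 → 350 → 175 → 526 → 263 → 790 → 395 → 1186 → 593 → 1780 → 890 → 445 → 1336 → 668 → 334 → 167 → 502 → 251 → 754 → 377 → 1132 → 566 → 283 → 850 → 425 → 1276 → 638 → 319 → 958 → 479 → 1438 → 719 → 2158 → 1079 → 3238 → 1619 → 4858 → 2429 → 7288 → 3644 → 1822 → 911 → 2734 → 1367 → 4102 → 2051 → 6154 → 3077 → 9232 → 4616 → 2308 → 1154 → 577 → 1732 → 866 → 433 → 1300 → 650 → 325 → 976 → 488 → 244 → 122 → 61 → 184 → 92 → 46 → 23 → 70 → 35 → 106 → 53 → 160 → 80 → 40 → 20 → 10 → 5 → 16 → 8 → 4 → 2 → 1
Total steps = 103

103 steps


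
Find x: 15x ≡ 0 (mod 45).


GCD(15, 45) = 15 divides 0
Divide: 1x ≡ 0 (mod 3)
x ≡ 0 (mod 3)


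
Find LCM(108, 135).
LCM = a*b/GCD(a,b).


GCD(108, 135) = 27
LCM = 108*135/27 = 14580/27 = 540

LCM = 540


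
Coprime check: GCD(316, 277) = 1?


Euclidean algorithm:
316 = 1 * 277 + 39
277 = 7 * 39 + 4
39 = 9 * 4 + 3
4 = 1 * 3 + 1
3 = 3 * 1 + 0
GCD(316, 277) = 1

Yes, coprime (GCD = 1)


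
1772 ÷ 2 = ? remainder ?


1772 = 2 * 886 + 0
Check: 1772 + 0 = 1772

q = 886, r = 0


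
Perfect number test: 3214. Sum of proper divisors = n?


Proper divisors of 3214: 1, 2, 1607
Sum = 1 + 2 + 1607 = 1610

No, 3214 is not perfect (1610 ≠ 3214)


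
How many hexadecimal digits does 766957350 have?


766957350 in base 16 = 2DB6D726
Number of digits = 8

8 digits (base 16)


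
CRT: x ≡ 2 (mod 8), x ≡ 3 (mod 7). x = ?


M = 8*7 = 56
M1 = M/8 = 7, M2 = M/7 = 8
M1^(-1) mod 8 = 7, M2^(-1) mod 7 = 1
x = 2*7*7 + 3*8*1 = 122
122 mod 56 = 10
Check: 10 mod 8 = 2 ✓, 10 mod 7 = 3 ✓

x ≡ 10 (mod 56)


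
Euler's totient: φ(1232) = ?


1232 = 2^4 × 7 × 11
Prime factors: 2, 7, 11
φ(1232) = 1232 × (1-1/2) × (1-1/7) × (1-1/11)
= 1232 × 1/2 × 6/7 × 10/11 = 480

φ(1232) = 480


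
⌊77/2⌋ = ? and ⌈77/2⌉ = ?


77/2 = 38.5000
floor = 38
ceil = 39

floor = 38, ceil = 39


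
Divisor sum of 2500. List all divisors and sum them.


Divisors of 2500: 1, 2, 4, 5, 10, 20, 25, 50, 100, 125, 250, 500, 625, 1250, 2500
Sum = 1 + 2 + 4 + 5 + 10 + 20 + 25 + 50 + 100 + 125 + 250 + 500 + 625 + 1250 + 2500 = 5467

σ(2500) = 5467


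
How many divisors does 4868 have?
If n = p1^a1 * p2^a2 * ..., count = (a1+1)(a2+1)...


4868 = 2^2 × 1217^1
d(4868) = (2+1) × (1+1) = 6

6 divisors


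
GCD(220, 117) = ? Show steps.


220 = 1 * 117 + 103
117 = 1 * 103 + 14
103 = 7 * 14 + 5
14 = 2 * 5 + 4
5 = 1 * 4 + 1
4 = 4 * 1 + 0
GCD = 1


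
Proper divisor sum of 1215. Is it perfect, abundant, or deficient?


Proper divisors: 1, 3, 5, 9, 15, 27, 45, 81, 135, 243, 405
Sum = 1 + 3 + 5 + 9 + 15 + 27 + 45 + 81 + 135 + 243 + 405 = 969
969 < 1215 → deficient

s(1215) = 969 (deficient)


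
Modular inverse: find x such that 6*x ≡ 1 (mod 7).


Use the extended Euclidean algorithm on (7, 6); each row r = 7*s + 6*t:
r=7, s=1, t=0
r=6, s=0, t=1
q=1: r=1, s=1, t=-1   [7*(1) + 6*(-1) = 1]
q=6: r=0, s=-6, t=7   [7*(-6) + 6*(7) = 0]
GCD = 1 with t = -1, so 6*(-1) ≡ 1 (mod 7)
Inverse = -1 mod 7 = 6
Check: 6 * 6 = 36 ≡ 1 (mod 7)

6^(-1) ≡ 6 (mod 7)


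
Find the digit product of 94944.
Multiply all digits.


9 × 4 × 9 × 4 × 4 = 5184


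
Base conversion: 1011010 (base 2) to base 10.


1011010 (base 2) = 90 (decimal)
90 (decimal) = 90 (base 10)


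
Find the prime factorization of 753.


753 / 3 = 251
251 / 251 = 1
753 = 3 × 251


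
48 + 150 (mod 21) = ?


48 + 150 = 198
198 mod 21 = 9


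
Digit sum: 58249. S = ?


5 + 8 + 2 + 4 + 9 = 28


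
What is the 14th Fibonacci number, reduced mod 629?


F(k) mod 629 for k=1..14:
1, 1, 2, 3, 5, 8, 13, 21, 34, 55, 89, 144, 233, 377
F(14) mod 629 = 377


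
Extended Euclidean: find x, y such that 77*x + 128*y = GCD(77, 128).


Tabular extended Euclidean (each row: r = 77*s + 128*t):
r=77, s=1, t=0
r=128, s=0, t=1
q=0: r=77, s=1, t=0   [77*(1) + 128*(0) = 77]
q=1: r=51, s=-1, t=1   [77*(-1) + 128*(1) = 51]
q=1: r=26, s=2, t=-1   [77*(2) + 128*(-1) = 26]
q=1: r=25, s=-3, t=2   [77*(-3) + 128*(2) = 25]
q=1: r=1, s=5, t=-3   [77*(5) + 128*(-3) = 1]
q=25: r=0, s=-128, t=77   [77*(-128) + 128*(77) = 0]
GCD = 1; from the row with r=1: x=5, y=-3
Check: 77*(5) + 128*(-3) = 385 - 384 = 1

GCD = 1, x = 5, y = -3


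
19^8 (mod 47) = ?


19^1 mod 47 = 19
19^2 mod 47 = 32
19^3 mod 47 = 44
19^4 mod 47 = 37
19^5 mod 47 = 45
19^6 mod 47 = 9
19^7 mod 47 = 30
19^8 mod 47 = 6


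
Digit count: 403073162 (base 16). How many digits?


403073162 in base 16 = 1806688A
Number of digits = 8

8 digits (base 16)


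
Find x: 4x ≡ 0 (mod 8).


GCD(4, 8) = 4 divides 0
Divide: 1x ≡ 0 (mod 2)
x ≡ 0 (mod 2)


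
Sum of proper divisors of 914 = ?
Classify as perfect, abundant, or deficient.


Proper divisors: 1, 2, 457
Sum = 1 + 2 + 457 = 460
460 < 914 → deficient

s(914) = 460 (deficient)


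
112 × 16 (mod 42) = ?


112 × 16 = 1792
1792 mod 42 = 28


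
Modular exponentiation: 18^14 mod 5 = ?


18^1 mod 5 = 3
18^2 mod 5 = 4
18^3 mod 5 = 2
18^4 mod 5 = 1
18^5 mod 5 = 3
18^6 mod 5 = 4
18^7 mod 5 = 2
18^8 mod 5 = 1
18^9 mod 5 = 3
18^10 mod 5 = 4
18^11 mod 5 = 2
18^12 mod 5 = 1
18^13 mod 5 = 3
18^14 mod 5 = 4


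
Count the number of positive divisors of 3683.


3683 = 29^1 × 127^1
d(3683) = (1+1) × (1+1) = 4

4 divisors


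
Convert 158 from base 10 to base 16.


158 (base 10) = 158 (decimal)
158 (decimal) = 9E (base 16)


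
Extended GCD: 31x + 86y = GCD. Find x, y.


Tabular extended Euclidean (each row: r = 31*s + 86*t):
r=31, s=1, t=0
r=86, s=0, t=1
q=0: r=31, s=1, t=0   [31*(1) + 86*(0) = 31]
q=2: r=24, s=-2, t=1   [31*(-2) + 86*(1) = 24]
q=1: r=7, s=3, t=-1   [31*(3) + 86*(-1) = 7]
q=3: r=3, s=-11, t=4   [31*(-11) + 86*(4) = 3]
q=2: r=1, s=25, t=-9   [31*(25) + 86*(-9) = 1]
q=3: r=0, s=-86, t=31   [31*(-86) + 86*(31) = 0]
GCD = 1; from the row with r=1: x=25, y=-9
Check: 31*(25) + 86*(-9) = 775 - 774 = 1

GCD = 1, x = 25, y = -9


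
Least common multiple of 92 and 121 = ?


GCD(92, 121) = 1
LCM = 92*121/1 = 11132/1 = 11132

LCM = 11132


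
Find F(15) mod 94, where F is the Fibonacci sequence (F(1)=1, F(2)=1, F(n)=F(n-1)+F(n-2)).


F(k) mod 94 for k=1..15:
1, 1, 2, 3, 5, 8, 13, 21, 34, 55, 89, 50, 45, 1, 46
F(15) mod 94 = 46


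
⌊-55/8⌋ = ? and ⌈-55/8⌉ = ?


-55/8 = -6.8750
floor = -7
ceil = -6

floor = -7, ceil = -6


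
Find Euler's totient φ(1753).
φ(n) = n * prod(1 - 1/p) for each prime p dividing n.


1753 = 1753
Prime factors: 1753
φ(1753) = 1753 × (1-1/1753)
= 1753 × 1752/1753 = 1752

φ(1753) = 1752


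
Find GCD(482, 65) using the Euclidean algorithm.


482 = 7 * 65 + 27
65 = 2 * 27 + 11
27 = 2 * 11 + 5
11 = 2 * 5 + 1
5 = 5 * 1 + 0
GCD = 1


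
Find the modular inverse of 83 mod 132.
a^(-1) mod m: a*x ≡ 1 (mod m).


Use the extended Euclidean algorithm on (132, 83); each row r = 132*s + 83*t:
r=132, s=1, t=0
r=83, s=0, t=1
q=1: r=49, s=1, t=-1   [132*(1) + 83*(-1) = 49]
q=1: r=34, s=-1, t=2   [132*(-1) + 83*(2) = 34]
q=1: r=15, s=2, t=-3   [132*(2) + 83*(-3) = 15]
q=2: r=4, s=-5, t=8   [132*(-5) + 83*(8) = 4]
q=3: r=3, s=17, t=-27   [132*(17) + 83*(-27) = 3]
q=1: r=1, s=-22, t=35   [132*(-22) + 83*(35) = 1]
q=3: r=0, s=83, t=-132   [132*(83) + 83*(-132) = 0]
GCD = 1 with t = 35, so 83*(35) ≡ 1 (mod 132)
Inverse = 35 mod 132 = 35
Check: 83 * 35 = 2905 ≡ 1 (mod 132)

83^(-1) ≡ 35 (mod 132)


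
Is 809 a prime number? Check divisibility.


Check divisors up to sqrt(809) = 28.4429
No divisors found.
809 is prime.

Yes, 809 is prime


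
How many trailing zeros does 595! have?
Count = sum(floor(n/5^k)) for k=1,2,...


floor(595/5) = 119
floor(595/25) = 23
floor(595/125) = 4
Total = 146

146 trailing zeros


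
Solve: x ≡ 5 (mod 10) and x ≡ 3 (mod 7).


M = 10*7 = 70
M1 = M/10 = 7, M2 = M/7 = 10
M1^(-1) mod 10 = 3, M2^(-1) mod 7 = 5
x = 5*7*3 + 3*10*5 = 255
255 mod 70 = 45
Check: 45 mod 10 = 5 ✓, 45 mod 7 = 3 ✓

x ≡ 45 (mod 70)


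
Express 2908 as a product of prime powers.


2908 / 2 = 1454
1454 / 2 = 727
727 / 727 = 1
2908 = 2^2 × 727


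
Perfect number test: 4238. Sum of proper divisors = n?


Proper divisors of 4238: 1, 2, 13, 26, 163, 326, 2119
Sum = 1 + 2 + 13 + 26 + 163 + 326 + 2119 = 2650

No, 4238 is not perfect (2650 ≠ 4238)


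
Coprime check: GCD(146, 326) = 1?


Euclidean algorithm:
326 = 2 * 146 + 34
146 = 4 * 34 + 10
34 = 3 * 10 + 4
10 = 2 * 4 + 2
4 = 2 * 2 + 0
GCD(146, 326) = 2

No, not coprime (GCD = 2)


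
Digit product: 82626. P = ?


8 × 2 × 6 × 2 × 6 = 1152


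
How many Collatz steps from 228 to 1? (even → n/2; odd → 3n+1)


228 → 114 → 57 → 172 → 86 → 43 → 130 → 65 → 196 → 98 → 49 → 148 → 74 → 37 → 112 → 56 → 28 → 14 → 7 → 22 → 11 → 34 → 17 → 52 → 26 → 13 → 40 → 20 → 10 → 5 → 16 → 8 → 4 → 2 → 1
Total steps = 34

34 steps


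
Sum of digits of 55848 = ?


5 + 5 + 8 + 4 + 8 = 30


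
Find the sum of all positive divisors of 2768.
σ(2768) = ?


Divisors of 2768: 1, 2, 4, 8, 16, 173, 346, 692, 1384, 2768
Sum = 1 + 2 + 4 + 8 + 16 + 173 + 346 + 692 + 1384 + 2768 = 5394

σ(2768) = 5394


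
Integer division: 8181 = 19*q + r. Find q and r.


8181 = 19 * 430 + 11
Check: 8170 + 11 = 8181

q = 430, r = 11


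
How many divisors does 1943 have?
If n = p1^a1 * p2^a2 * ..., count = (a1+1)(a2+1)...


1943 = 29^1 × 67^1
d(1943) = (1+1) × (1+1) = 4

4 divisors


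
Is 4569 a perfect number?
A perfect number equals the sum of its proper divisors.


Proper divisors of 4569: 1, 3, 1523
Sum = 1 + 3 + 1523 = 1527

No, 4569 is not perfect (1527 ≠ 4569)


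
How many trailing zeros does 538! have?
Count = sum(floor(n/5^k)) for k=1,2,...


floor(538/5) = 107
floor(538/25) = 21
floor(538/125) = 4
Total = 132

132 trailing zeros


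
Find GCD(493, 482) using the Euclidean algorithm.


493 = 1 * 482 + 11
482 = 43 * 11 + 9
11 = 1 * 9 + 2
9 = 4 * 2 + 1
2 = 2 * 1 + 0
GCD = 1


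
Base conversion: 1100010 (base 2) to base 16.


1100010 (base 2) = 98 (decimal)
98 (decimal) = 62 (base 16)


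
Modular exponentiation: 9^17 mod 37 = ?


9^1 mod 37 = 9
9^2 mod 37 = 7
9^3 mod 37 = 26
9^4 mod 37 = 12
9^5 mod 37 = 34
9^6 mod 37 = 10
9^7 mod 37 = 16
9^8 mod 37 = 33
9^9 mod 37 = 1
9^10 mod 37 = 9
9^11 mod 37 = 7
9^12 mod 37 = 26
9^13 mod 37 = 12
9^14 mod 37 = 34
9^15 mod 37 = 10
9^16 mod 37 = 16
9^17 mod 37 = 33
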